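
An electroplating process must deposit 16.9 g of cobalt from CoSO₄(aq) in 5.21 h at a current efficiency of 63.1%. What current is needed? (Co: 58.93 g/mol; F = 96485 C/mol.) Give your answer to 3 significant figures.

n(Co) = 16.9 / 58.93 = 0.2868 mol
Co²⁺ + 2e⁻ → Co, so n(e⁻) = 2 × 0.2868 = 0.5736 mol
Q = 0.5736 × 96485 / 0.631 = 87710 C
I = Q / t = 87710 / 18756 s = 4.68 A

4.68 A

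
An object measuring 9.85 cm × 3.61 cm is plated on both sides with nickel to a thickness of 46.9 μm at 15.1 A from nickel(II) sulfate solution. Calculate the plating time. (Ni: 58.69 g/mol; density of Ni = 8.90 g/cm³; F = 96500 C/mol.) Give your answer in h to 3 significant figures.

Plated area = 2 × 9.85 × 3.61 = 71.12 cm²
Volume = 71.12 × 46.9×10⁻⁴ cm = 0.3336 cm³
m(Ni) = 0.3336 × 8.90 = 2.969 g
n(Ni) = 2.969 / 58.69 = 0.05059 mol; n(e⁻) = 2 × 0.05059 = 0.1012 mol
Q = 0.1012 × 96500 = 9766 C
t = 9766 / 15.1 = 646.8 s = 0.180 h

0.180 h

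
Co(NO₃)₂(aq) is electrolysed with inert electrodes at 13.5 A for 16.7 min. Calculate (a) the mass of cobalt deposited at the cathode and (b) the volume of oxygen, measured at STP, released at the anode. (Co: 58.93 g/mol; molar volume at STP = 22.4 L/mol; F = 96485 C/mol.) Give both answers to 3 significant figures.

4.13 g Co; 0.785 L O₂

Q = 13.5 × 1002 = 13530 C; n(e⁻) = 13530 / 96485 = 0.1402 mol
Cathode: Co²⁺ + 2e⁻ → Co → n(Co) = 0.1402/2 = 0.07010 mol → 4.13 g
Anode: 2H₂O → O₂ + 4H⁺ + 4e⁻ → n(O₂) = 0.1402/4 = 0.03505 mol → 0.785 L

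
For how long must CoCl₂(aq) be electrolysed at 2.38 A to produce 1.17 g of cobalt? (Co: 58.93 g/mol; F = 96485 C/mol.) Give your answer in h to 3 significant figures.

0.447 h

n(Co) = 1.17 / 58.93 = 0.01985 mol
Co²⁺ + 2e⁻ → Co, so n(e⁻) = 2 × 0.01985 = 0.03970 mol
Q = 0.03970 × 96485 = 3830 C
t = Q / I = 3830 / 2.38 = 1609 s = 0.447 h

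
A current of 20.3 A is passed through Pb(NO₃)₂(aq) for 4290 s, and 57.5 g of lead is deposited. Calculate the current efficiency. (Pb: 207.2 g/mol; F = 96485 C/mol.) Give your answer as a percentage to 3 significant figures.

Q = 20.3 × 4290 = 87090 C
n(e⁻) = 87090 / 96485 = 0.9026 mol
Pb²⁺ + 2e⁻ → Pb, so theoretical n(Pb) = 0.4513 mol → 93.51 g
Efficiency = 57.5 / 93.51 = 0.6149 = 61.5%

61.5%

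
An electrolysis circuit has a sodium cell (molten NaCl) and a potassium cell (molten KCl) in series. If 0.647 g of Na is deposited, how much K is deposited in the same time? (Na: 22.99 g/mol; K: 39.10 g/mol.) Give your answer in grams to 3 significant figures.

n(Na) = 0.647 / 22.99 = 0.02814 mol
Na⁺ + e⁻ → Na, so n(e⁻) = 0.02814 mol
Same current for the same time ⇒ same n(e⁻) = 0.02814 mol in both cells.
K⁺ + e⁻ → K, so n(K) = 0.02814 mol
m(K) = 0.02814 × 39.10 = 1.10 g

1.10 g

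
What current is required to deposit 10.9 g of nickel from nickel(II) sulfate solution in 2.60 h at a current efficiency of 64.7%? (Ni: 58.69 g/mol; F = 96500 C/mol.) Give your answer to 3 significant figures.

5.92 A

n(Ni) = 10.9 / 58.69 = 0.1857 mol
Ni²⁺ + 2e⁻ → Ni, so n(e⁻) = 2 × 0.1857 = 0.3714 mol
Q = 0.3714 × 96500 / 0.647 = 55390 C
I = Q / t = 55390 / 9360 s = 5.92 A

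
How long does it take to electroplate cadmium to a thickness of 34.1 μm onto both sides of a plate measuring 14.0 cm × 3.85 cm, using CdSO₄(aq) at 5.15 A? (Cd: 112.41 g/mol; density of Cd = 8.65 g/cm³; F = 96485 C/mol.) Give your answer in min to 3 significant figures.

Plated area = 2 × 14.0 × 3.85 = 107.8 cm²
Volume = 107.8 × 34.1×10⁻⁴ cm = 0.3676 cm³
m(Cd) = 0.3676 × 8.65 = 3.180 g
n(Cd) = 3.180 / 112.41 = 0.02829 mol; n(e⁻) = 2 × 0.02829 = 0.05658 mol
Q = 0.05658 × 96485 = 5459 C
t = 5459 / 5.15 = 1060 s = 17.7 min

17.7 min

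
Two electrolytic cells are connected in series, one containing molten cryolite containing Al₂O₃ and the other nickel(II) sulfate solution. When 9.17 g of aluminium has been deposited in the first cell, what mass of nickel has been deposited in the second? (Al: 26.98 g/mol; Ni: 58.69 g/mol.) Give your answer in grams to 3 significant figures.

29.9 g

n(Al) = 9.17 / 26.98 = 0.3399 mol
Al³⁺ + 3e⁻ → Al, so n(e⁻) = 3 × 0.3399 = 1.020 mol
In series, the same 1.020 mol of electrons flows through the second cell.
Ni²⁺ + 2e⁻ → Ni, so n(Ni) = 1.020 / 2 = 0.5100 mol
m(Ni) = 0.5100 × 58.69 = 29.9 g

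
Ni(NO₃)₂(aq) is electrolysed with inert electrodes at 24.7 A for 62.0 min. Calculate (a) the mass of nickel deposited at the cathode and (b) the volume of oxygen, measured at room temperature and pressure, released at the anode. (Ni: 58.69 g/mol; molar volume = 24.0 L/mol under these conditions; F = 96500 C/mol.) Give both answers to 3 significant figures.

27.9 g Ni; 5.71 L O₂

Q = 24.7 × 3720 = 91880 C; n(e⁻) = 91880 / 96500 = 0.9521 mol
Cathode: Ni²⁺ + 2e⁻ → Ni → n(Ni) = 0.9521/2 = 0.4761 mol → 27.9 g
Anode: 2H₂O → O₂ + 4H⁺ + 4e⁻ → n(O₂) = 0.9521/4 = 0.2380 mol → 5.71 L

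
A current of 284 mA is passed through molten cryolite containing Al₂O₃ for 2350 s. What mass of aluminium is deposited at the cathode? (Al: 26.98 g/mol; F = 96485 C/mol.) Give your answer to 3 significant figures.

Q = It = 0.284 × 2350 = 667.4 C
Moles of electrons = 667.4 / 96485 = 0.006917 mol
Al³⁺ + 3e⁻ → Al, so n(Al) = 0.006917 / 3 = 0.002306 mol
m = 0.002306 × 26.98 = 0.0622 g

0.0622 g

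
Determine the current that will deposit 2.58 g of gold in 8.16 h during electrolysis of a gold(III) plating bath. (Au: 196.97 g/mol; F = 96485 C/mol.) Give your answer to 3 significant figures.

n(Au) = 2.58 / 196.97 = 0.01310 mol
Au³⁺ + 3e⁻ → Au, so n(e⁻) = 3 × 0.01310 = 0.03930 mol
Q = 0.03930 × 96485 = 3792 C
I = Q / t = 3792 / 29376 s = 0.129 A

0.129 A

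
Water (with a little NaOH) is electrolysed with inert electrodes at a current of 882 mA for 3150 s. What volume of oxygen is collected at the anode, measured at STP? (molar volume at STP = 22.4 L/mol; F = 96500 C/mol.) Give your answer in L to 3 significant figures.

0.161 L

Q = 0.882 A × 3150 s = 2778 C
Moles of electrons = 2778 / 96500 = 0.02879 mol
2H₂O → O₂ + 4H⁺ + 4e⁻, so n(O₂) = 0.02879 / 4 = 0.007198 mol
V = 0.007198 × 22.4 = 0.1612 L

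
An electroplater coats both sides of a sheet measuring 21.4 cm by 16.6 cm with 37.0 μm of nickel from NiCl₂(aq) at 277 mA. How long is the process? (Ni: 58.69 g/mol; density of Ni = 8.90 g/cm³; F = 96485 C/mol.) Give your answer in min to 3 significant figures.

4630 min

Plated area = 2 × 21.4 × 16.6 = 710.5 cm²
Volume = 710.5 × 37.0×10⁻⁴ cm = 2.629 cm³
m(Ni) = 2.629 × 8.90 = 23.40 g
n(Ni) = 23.40 / 58.69 = 0.3987 mol; n(e⁻) = 2 × 0.3987 = 0.7974 mol
Q = 0.7974 × 96485 = 76940 C
t = 76940 / 0.277 = 2.778×10^5 s = 4630 min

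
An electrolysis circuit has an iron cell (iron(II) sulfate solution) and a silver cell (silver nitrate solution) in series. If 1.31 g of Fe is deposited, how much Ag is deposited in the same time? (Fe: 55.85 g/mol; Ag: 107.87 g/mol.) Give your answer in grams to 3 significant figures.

n(Fe) = 1.31 / 55.85 = 0.02346 mol
Fe²⁺ + 2e⁻ → Fe, so n(e⁻) = 2 × 0.02346 = 0.04692 mol
Since the cells are in series, n(e⁻) in the Ag cell is also 0.04692 mol.
Ag⁺ + e⁻ → Ag, so n(Ag) = 0.04692 mol
m(Ag) = 0.04692 × 107.87 = 5.06 g

5.06 g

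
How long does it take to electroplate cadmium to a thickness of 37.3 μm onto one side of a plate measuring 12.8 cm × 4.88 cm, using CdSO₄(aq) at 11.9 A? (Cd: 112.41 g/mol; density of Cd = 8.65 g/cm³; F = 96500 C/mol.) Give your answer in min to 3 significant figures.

Plated area = 12.8 × 4.88 = 62.46 cm²
Volume = 62.46 × 37.3×10⁻⁴ cm = 0.2330 cm³
m(Cd) = 0.2330 × 8.65 = 2.015 g
n(Cd) = 2.015 / 112.41 = 0.01793 mol; n(e⁻) = 2 × 0.01793 = 0.03586 mol
Q = 0.03586 × 96500 = 3460 C
t = 3460 / 11.9 = 290.8 s = 4.85 min

4.85 min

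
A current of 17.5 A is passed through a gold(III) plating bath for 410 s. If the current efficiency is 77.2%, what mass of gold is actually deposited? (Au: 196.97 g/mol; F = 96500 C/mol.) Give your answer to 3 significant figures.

Q = 17.5 × 410 = 7175 C
n(e⁻) = 7175 / 96500 = 0.07435 mol
Au³⁺ + 3e⁻ → Au, so theoretical m(Au) = 0.02478 × 196.97 = 4.881 g
Actual mass = 77.2% × 4.881 = 3.77 g

3.77 g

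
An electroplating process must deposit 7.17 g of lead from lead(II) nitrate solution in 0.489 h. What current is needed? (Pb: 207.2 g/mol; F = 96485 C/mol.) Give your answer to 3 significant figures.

3.79 A

n(Pb) = 7.17 / 207.2 = 0.03460 mol
Pb²⁺ + 2e⁻ → Pb, so n(e⁻) = 2 × 0.03460 = 0.06920 mol
Q = 0.06920 × 96485 = 6677 C
I = Q / t = 6677 / 1760.4 s = 3.79 A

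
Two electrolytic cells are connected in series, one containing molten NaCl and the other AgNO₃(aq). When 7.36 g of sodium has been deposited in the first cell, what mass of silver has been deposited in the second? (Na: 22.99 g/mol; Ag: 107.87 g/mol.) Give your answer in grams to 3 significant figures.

34.5 g

n(Na) = 7.36 / 22.99 = 0.3201 mol
Na⁺ + e⁻ → Na, so n(e⁻) = 0.3201 mol
In series, the same 0.3201 mol of electrons flows through the second cell.
Ag⁺ + e⁻ → Ag, so n(Ag) = 0.3201 mol
m(Ag) = 0.3201 × 107.87 = 34.5 g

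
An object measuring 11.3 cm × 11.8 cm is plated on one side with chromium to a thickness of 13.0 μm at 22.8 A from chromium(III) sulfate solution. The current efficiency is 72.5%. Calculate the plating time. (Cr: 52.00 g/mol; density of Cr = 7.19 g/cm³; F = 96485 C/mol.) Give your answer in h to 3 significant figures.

0.117 h

Plated area = 11.3 × 11.8 = 133.3 cm²
Volume = 133.3 × 13.0×10⁻⁴ cm = 0.1733 cm³
m(Cr) = 0.1733 × 7.19 = 1.246 g
n(Cr) = 1.246 / 52.00 = 0.02396 mol; n(e⁻) = 3 × 0.02396 = 0.07188 mol
Q = 0.07188 × 96485 / 0.725 = 9566 C
t = 9566 / 22.8 = 419.6 s = 0.117 h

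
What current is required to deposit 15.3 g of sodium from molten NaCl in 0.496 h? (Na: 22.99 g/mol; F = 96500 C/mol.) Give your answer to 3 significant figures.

n(Na) = 15.3 / 22.99 = 0.6655 mol
Na⁺ + e⁻ → Na, so n(e⁻) = 0.6655 mol
Q = 0.6655 × 96500 = 64220 C
I = Q / t = 64220 / 1785.6 s = 36.0 A

36.0 A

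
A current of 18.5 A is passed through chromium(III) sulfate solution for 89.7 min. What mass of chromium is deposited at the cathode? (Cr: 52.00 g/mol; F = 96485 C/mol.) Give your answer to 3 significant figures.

Q = 18.5 A × 5382 s = 99570 C
n(e⁻) = Q/F = 99570/96485 = 1.032 mol
Cr³⁺ + 3e⁻ → Cr, so n(Cr) = 1.032 / 3 = 0.3440 mol
m = 0.3440 × 52.00 = 17.9 g

17.9 g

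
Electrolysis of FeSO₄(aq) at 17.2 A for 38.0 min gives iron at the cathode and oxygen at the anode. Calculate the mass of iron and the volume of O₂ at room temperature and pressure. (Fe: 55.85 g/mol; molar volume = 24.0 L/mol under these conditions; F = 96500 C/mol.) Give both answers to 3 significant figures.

Q = 17.2 × 2280 = 39220 C; n(e⁻) = 39220 / 96500 = 0.4064 mol
Cathode: Fe²⁺ + 2e⁻ → Fe → n(Fe) = 0.4064/2 = 0.2032 mol → 11.3 g
Anode: 2H₂O → O₂ + 4H⁺ + 4e⁻ → n(O₂) = 0.4064/4 = 0.1016 mol → 2.44 L

11.3 g Fe; 2.44 L O₂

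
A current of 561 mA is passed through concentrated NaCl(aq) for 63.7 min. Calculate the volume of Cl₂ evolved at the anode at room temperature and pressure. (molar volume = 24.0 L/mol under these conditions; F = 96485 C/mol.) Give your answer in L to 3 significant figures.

0.267 L

Q = It = 0.561 × 3822 = 2144 C
n(e⁻) = Q/F = 2144/96485 = 0.02222 mol
2Cl⁻ → Cl₂ + 2e⁻, so n(Cl₂) = 0.02222 / 2 = 0.01111 mol
V = 0.01111 × 24.0 = 0.2666 L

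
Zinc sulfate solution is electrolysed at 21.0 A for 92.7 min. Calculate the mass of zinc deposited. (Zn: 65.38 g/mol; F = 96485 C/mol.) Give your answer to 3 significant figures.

Q = It = 21.0 × 5562 = 1.168×10^5 C
n(e⁻) = Q/F = 1.168×10^5/96485 = 1.211 mol
Zn²⁺ + 2e⁻ → Zn, so n(Zn) = 1.211 / 2 = 0.6055 mol
m = 0.6055 × 65.38 = 39.6 g

39.6 g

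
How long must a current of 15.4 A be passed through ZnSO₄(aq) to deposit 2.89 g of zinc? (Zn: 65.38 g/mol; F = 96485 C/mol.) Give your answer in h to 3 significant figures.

n(Zn) = 2.89 / 65.38 = 0.04420 mol
Zn²⁺ + 2e⁻ → Zn, so n(e⁻) = 2 × 0.04420 = 0.08840 mol
Q = 0.08840 × 96485 = 8529 C
t = Q / I = 8529 / 15.4 = 553.8 s = 0.154 h

0.154 h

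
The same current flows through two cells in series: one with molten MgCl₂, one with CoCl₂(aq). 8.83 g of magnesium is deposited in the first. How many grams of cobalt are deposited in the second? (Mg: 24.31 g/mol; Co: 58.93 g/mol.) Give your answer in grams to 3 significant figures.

n(Mg) = 8.83 / 24.31 = 0.3632 mol
Mg²⁺ + 2e⁻ → Mg, so n(e⁻) = 2 × 0.3632 = 0.7264 mol
In series, the same 0.7264 mol of electrons flows through the second cell.
Co²⁺ + 2e⁻ → Co, so n(Co) = 0.7264 / 2 = 0.3632 mol
m(Co) = 0.3632 × 58.93 = 21.4 g

21.4 g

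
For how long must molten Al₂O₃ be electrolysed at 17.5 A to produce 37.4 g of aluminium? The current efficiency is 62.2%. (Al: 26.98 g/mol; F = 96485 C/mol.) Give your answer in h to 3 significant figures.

10.2 h

n(Al) = 37.4 / 26.98 = 1.386 mol
Al³⁺ + 3e⁻ → Al, so n(e⁻) = 3 × 1.386 = 4.158 mol
Q = 4.158 × 96485 / 0.622 = 6.450×10^5 C
t = Q / I = 6.450×10^5 / 17.5 = 36860 s = 10.2 h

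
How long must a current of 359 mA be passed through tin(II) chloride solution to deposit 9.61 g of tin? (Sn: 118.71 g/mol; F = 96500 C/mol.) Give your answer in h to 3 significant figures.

n(Sn) = 9.61 / 118.71 = 0.08095 mol
Sn²⁺ + 2e⁻ → Sn, so n(e⁻) = 2 × 0.08095 = 0.1619 mol
Q = 0.1619 × 96500 = 15620 C
t = Q / I = 15620 / 0.359 = 43510 s = 12.1 h

12.1 h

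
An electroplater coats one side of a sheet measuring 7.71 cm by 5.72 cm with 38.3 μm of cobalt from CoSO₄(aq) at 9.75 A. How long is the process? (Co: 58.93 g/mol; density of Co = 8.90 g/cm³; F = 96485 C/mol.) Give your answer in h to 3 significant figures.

0.140 h

Plated area = 7.71 × 5.72 = 44.10 cm²
Volume = 44.10 × 38.3×10⁻⁴ cm = 0.1689 cm³
m(Co) = 0.1689 × 8.90 = 1.503 g
n(Co) = 1.503 / 58.93 = 0.02550 mol; n(e⁻) = 2 × 0.02550 = 0.05100 mol
Q = 0.05100 × 96485 = 4921 C
t = 4921 / 9.75 = 504.7 s = 0.140 h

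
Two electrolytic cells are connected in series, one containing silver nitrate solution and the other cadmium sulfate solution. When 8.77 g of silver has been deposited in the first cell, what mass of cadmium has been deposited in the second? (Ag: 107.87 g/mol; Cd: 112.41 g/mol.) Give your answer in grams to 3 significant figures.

n(Ag) = 8.77 / 107.87 = 0.08130 mol
Ag⁺ + e⁻ → Ag, so n(e⁻) = 0.08130 mol
Since the cells are in series, n(e⁻) in the Cd cell is also 0.08130 mol.
Cd²⁺ + 2e⁻ → Cd, so n(Cd) = 0.08130 / 2 = 0.04065 mol
m(Cd) = 0.04065 × 112.41 = 4.57 g

4.57 g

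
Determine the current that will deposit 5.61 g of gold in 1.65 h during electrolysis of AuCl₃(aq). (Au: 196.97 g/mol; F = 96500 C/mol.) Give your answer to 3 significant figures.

n(Au) = 5.61 / 196.97 = 0.02848 mol
Au³⁺ + 3e⁻ → Au, so n(e⁻) = 3 × 0.02848 = 0.08544 mol
Q = 0.08544 × 96500 = 8245 C
I = Q / t = 8245 / 5940 s = 1.39 A

1.39 A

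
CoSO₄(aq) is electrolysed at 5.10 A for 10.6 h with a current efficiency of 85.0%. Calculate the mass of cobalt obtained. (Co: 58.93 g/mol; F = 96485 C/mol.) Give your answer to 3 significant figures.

Q = 5.10 × 38160 = 1.946×10^5 C
n(e⁻) = 1.946×10^5 / 96485 = 2.017 mol
Co²⁺ + 2e⁻ → Co, so theoretical m(Co) = 1.009 × 58.93 = 59.46 g
Actual mass = 85.0% × 59.46 = 50.5 g

50.5 g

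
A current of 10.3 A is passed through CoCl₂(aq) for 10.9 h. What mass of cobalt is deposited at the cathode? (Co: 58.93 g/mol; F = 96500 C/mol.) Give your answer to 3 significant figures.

Q = It = 10.3 × 39240 = 4.042×10^5 C
n(e⁻) = 4.042×10^5 / 96500 = 4.189 mol
Co²⁺ + 2e⁻ → Co, so n(Co) = 4.189 / 2 = 2.095 mol
m = 2.095 × 58.93 = 123 g

123 g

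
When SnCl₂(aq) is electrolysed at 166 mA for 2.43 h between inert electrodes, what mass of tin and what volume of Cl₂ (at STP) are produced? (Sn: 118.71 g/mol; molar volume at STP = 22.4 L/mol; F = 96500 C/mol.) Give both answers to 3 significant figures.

Q = 0.166 × 8748 = 1452 C; n(e⁻) = 1452 / 96500 = 0.01505 mol
Cathode: Sn²⁺ + 2e⁻ → Sn → n(Sn) = 0.01505/2 = 0.007525 mol → 0.893 g
Anode: 2Cl⁻ → Cl₂ + 2e⁻ → n(Cl₂) = 0.01505/2 = 0.007525 mol → 0.169 L

0.893 g Sn; 0.169 L Cl₂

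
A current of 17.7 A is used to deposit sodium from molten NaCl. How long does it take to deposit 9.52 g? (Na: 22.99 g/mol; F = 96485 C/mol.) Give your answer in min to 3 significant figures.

n(Na) = 9.52 / 22.99 = 0.4141 mol
Na⁺ + e⁻ → Na, so n(e⁻) = 0.4141 mol
Q = 0.4141 × 96485 = 39950 C
t = Q / I = 39950 / 17.7 = 2257 s = 37.6 min

37.6 min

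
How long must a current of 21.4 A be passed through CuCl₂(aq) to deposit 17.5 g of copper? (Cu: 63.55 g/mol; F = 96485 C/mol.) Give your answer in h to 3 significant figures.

0.690 h

n(Cu) = 17.5 / 63.55 = 0.2754 mol
Cu²⁺ + 2e⁻ → Cu, so n(e⁻) = 2 × 0.2754 = 0.5508 mol
Q = 0.5508 × 96485 = 53140 C
t = Q / I = 53140 / 21.4 = 2483 s = 0.690 h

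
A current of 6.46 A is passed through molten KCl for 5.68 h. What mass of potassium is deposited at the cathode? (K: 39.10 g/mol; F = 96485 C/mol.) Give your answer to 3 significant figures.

Q = It = 6.46 × 20448 = 1.321×10^5 C
n(e⁻) = Q/F = 1.321×10^5/96485 = 1.369 mol
K⁺ + e⁻ → K, so n(K) = 1.369 mol
m = 1.369 × 39.10 = 53.5 g

53.5 g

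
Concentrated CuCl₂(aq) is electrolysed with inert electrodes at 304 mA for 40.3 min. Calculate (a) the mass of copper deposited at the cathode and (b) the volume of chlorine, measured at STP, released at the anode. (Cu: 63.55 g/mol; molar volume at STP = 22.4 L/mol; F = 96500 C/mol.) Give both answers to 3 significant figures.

0.242 g Cu; 0.0853 L Cl₂

Q = 0.304 × 2418 = 735.1 C; n(e⁻) = 735.1 / 96500 = 0.007618 mol
Cathode: Cu²⁺ + 2e⁻ → Cu → n(Cu) = 0.007618/2 = 0.003809 mol → 0.242 g
Anode: 2Cl⁻ → Cl₂ + 2e⁻ → n(Cl₂) = 0.007618/2 = 0.003809 mol → 0.0853 L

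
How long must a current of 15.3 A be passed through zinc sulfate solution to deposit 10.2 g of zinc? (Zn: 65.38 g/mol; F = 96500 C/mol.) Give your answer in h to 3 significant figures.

n(Zn) = 10.2 / 65.38 = 0.1560 mol
Zn²⁺ + 2e⁻ → Zn, so n(e⁻) = 2 × 0.1560 = 0.3120 mol
Q = 0.3120 × 96500 = 30110 C
t = Q / I = 30110 / 15.3 = 1968 s = 0.547 h

0.547 h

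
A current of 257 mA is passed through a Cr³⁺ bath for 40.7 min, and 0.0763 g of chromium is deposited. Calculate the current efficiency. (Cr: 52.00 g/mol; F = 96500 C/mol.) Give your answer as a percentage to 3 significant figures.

67.7%

Q = 0.257 × 2442 = 627.6 C
n(e⁻) = 627.6 / 96500 = 0.006504 mol
Cr³⁺ + 3e⁻ → Cr, so theoretical n(Cr) = 0.002168 mol → 0.1127 g
Efficiency = 0.0763 / 0.1127 = 0.6770 = 67.7%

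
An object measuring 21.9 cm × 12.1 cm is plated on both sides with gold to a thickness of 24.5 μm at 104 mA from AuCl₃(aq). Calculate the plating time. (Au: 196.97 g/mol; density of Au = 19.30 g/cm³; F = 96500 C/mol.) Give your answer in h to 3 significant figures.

98.4 h

Plated area = 2 × 21.9 × 12.1 = 530.0 cm²
Volume = 530.0 × 24.5×10⁻⁴ cm = 1.299 cm³
m(Au) = 1.299 × 19.30 = 25.07 g
n(Au) = 25.07 / 196.97 = 0.1273 mol; n(e⁻) = 3 × 0.1273 = 0.3819 mol
Q = 0.3819 × 96500 = 36850 C
t = 36850 / 0.104 = 3.543×10^5 s = 98.4 h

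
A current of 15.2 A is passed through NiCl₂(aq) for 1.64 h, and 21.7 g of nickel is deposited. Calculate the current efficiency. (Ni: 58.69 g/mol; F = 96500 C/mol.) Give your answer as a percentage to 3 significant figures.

79.5%

Q = 15.2 × 5904 = 89740 C
n(e⁻) = 89740 / 96500 = 0.9299 mol
Ni²⁺ + 2e⁻ → Ni, so theoretical n(Ni) = 0.4650 mol → 27.29 g
Efficiency = 21.7 / 27.29 = 0.7952 = 79.5%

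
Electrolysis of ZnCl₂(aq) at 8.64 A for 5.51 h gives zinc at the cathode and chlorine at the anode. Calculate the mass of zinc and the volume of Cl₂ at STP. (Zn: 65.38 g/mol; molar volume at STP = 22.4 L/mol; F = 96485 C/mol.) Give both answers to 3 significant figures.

Q = 8.64 × 19836 = 1.714×10^5 C; n(e⁻) = 1.714×10^5 / 96485 = 1.776 mol
Cathode: Zn²⁺ + 2e⁻ → Zn → n(Zn) = 1.776/2 = 0.8880 mol → 58.1 g
Anode: 2Cl⁻ → Cl₂ + 2e⁻ → n(Cl₂) = 1.776/2 = 0.8880 mol → 19.9 L

58.1 g Zn; 19.9 L Cl₂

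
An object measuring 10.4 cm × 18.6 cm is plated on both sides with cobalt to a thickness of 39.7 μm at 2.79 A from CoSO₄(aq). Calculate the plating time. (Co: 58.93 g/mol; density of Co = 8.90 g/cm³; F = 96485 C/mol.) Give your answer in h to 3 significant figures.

4.46 h

Plated area = 2 × 10.4 × 18.6 = 386.9 cm²
Volume = 386.9 × 39.7×10⁻⁴ cm = 1.536 cm³
m(Co) = 1.536 × 8.90 = 13.67 g
n(Co) = 13.67 / 58.93 = 0.2320 mol; n(e⁻) = 2 × 0.2320 = 0.4640 mol
Q = 0.4640 × 96485 = 44770 C
t = 44770 / 2.79 = 16050 s = 4.46 h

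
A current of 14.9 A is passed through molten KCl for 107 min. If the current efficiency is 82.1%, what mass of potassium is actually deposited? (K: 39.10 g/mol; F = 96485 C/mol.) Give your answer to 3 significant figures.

31.8 g

Q = 14.9 × 6420 = 95660 C
n(e⁻) = 95660 / 96485 = 0.9914 mol
K⁺ + e⁻ → K, so theoretical m(K) = 0.9914 × 39.10 = 38.76 g
Actual mass = 82.1% × 38.76 = 31.8 g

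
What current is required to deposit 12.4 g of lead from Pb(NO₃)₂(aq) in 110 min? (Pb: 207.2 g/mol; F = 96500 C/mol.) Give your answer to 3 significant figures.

n(Pb) = 12.4 / 207.2 = 0.05985 mol
Pb²⁺ + 2e⁻ → Pb, so n(e⁻) = 2 × 0.05985 = 0.1197 mol
Q = 0.1197 × 96500 = 11550 C
I = Q / t = 11550 / 6600 s = 1.75 A

1.75 A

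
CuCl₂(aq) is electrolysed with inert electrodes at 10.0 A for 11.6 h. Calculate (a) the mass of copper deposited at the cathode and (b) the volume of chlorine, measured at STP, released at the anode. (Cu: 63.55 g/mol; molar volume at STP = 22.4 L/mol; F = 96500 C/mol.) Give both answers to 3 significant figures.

138 g Cu; 48.5 L Cl₂

Q = 10.0 × 41760 = 4.176×10^5 C; n(e⁻) = 4.176×10^5 / 96500 = 4.327 mol
Cathode: Cu²⁺ + 2e⁻ → Cu → n(Cu) = 4.327/2 = 2.164 mol → 138 g
Anode: 2Cl⁻ → Cl₂ + 2e⁻ → n(Cl₂) = 4.327/2 = 2.164 mol → 48.5 L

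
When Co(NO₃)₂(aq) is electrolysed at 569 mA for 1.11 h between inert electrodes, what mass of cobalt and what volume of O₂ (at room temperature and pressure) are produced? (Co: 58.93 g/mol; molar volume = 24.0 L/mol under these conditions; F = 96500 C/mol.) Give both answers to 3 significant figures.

Q = 0.569 × 3996 = 2274 C; n(e⁻) = 2274 / 96500 = 0.02356 mol
Cathode: Co²⁺ + 2e⁻ → Co → n(Co) = 0.02356/2 = 0.01178 mol → 0.694 g
Anode: 2H₂O → O₂ + 4H⁺ + 4e⁻ → n(O₂) = 0.02356/4 = 0.005890 mol → 0.141 L

0.694 g Co; 0.141 L O₂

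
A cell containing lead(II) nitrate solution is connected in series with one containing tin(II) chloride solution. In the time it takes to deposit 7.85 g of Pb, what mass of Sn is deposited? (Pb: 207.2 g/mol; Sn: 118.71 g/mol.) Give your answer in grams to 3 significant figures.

4.50 g

n(Pb) = 7.85 / 207.2 = 0.03789 mol
Pb²⁺ + 2e⁻ → Pb, so n(e⁻) = 2 × 0.03789 = 0.07578 mol
The cells are in series, so the same charge (and hence the same n(e⁻) = 0.07578 mol) passes through both.
Sn²⁺ + 2e⁻ → Sn, so n(Sn) = 0.07578 / 2 = 0.03789 mol
m(Sn) = 0.03789 × 118.71 = 4.50 g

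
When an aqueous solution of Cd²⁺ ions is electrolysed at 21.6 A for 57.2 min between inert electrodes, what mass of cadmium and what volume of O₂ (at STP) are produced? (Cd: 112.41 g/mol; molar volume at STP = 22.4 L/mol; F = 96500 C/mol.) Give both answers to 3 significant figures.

Q = 21.6 × 3432 = 74130 C; n(e⁻) = 74130 / 96500 = 0.7682 mol
Cathode: Cd²⁺ + 2e⁻ → Cd → n(Cd) = 0.7682/2 = 0.3841 mol → 43.2 g
Anode: 2H₂O → O₂ + 4H⁺ + 4e⁻ → n(O₂) = 0.7682/4 = 0.1921 mol → 4.30 L

43.2 g Cd; 4.30 L O₂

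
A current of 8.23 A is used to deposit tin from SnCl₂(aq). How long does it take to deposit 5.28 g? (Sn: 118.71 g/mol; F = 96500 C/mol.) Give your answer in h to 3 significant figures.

n(Sn) = 5.28 / 118.71 = 0.04448 mol
Sn²⁺ + 2e⁻ → Sn, so n(e⁻) = 2 × 0.04448 = 0.08896 mol
Q = 0.08896 × 96500 = 8585 C
t = Q / I = 8585 / 8.23 = 1043 s = 0.290 h

0.290 h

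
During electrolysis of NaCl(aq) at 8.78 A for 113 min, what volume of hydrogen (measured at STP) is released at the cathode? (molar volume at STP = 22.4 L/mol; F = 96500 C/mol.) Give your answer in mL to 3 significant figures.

6910 mL

Q = It = 8.78 × 6780 = 59530 C
n(e⁻) = 59530 / 96500 = 0.6169 mol
2H⁺ + 2e⁻ → H₂, so n(H₂) = 0.6169 / 2 = 0.3085 mol
V = 0.3085 × 22.4 = 6.910 L
= 6910 mL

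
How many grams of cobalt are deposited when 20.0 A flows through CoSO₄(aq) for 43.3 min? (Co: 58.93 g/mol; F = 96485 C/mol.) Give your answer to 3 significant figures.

15.9 g

Charge passed = 20.0 × 2598 = 51960 C
n(e⁻) = Q/F = 51960/96485 = 0.5385 mol
Co²⁺ + 2e⁻ → Co, so n(Co) = 0.5385 / 2 = 0.2693 mol
m = 0.2693 × 58.93 = 15.9 g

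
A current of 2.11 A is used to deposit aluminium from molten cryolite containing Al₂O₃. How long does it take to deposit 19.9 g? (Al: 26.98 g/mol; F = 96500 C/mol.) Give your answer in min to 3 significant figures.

n(Al) = 19.9 / 26.98 = 0.7376 mol
Al³⁺ + 3e⁻ → Al, so n(e⁻) = 3 × 0.7376 = 2.213 mol
Q = 2.213 × 96500 = 2.136×10^5 C
t = Q / I = 2.136×10^5 / 2.11 = 1.012×10^5 s = 1690 min

1690 min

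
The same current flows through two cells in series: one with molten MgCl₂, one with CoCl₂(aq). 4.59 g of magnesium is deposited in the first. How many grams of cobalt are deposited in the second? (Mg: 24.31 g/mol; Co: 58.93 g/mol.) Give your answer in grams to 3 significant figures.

n(Mg) = 4.59 / 24.31 = 0.1888 mol
Mg²⁺ + 2e⁻ → Mg, so n(e⁻) = 2 × 0.1888 = 0.3776 mol
In series, the same 0.3776 mol of electrons flows through the second cell.
Co²⁺ + 2e⁻ → Co, so n(Co) = 0.3776 / 2 = 0.1888 mol
m(Co) = 0.1888 × 58.93 = 11.1 g

11.1 g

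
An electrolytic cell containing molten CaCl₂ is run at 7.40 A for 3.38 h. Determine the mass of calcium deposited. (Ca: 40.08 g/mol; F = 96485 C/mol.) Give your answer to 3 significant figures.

18.7 g

Charge passed = 7.40 × 12168 = 90040 C
Moles of electrons = 90040 / 96485 = 0.9332 mol
Ca²⁺ + 2e⁻ → Ca, so n(Ca) = 0.9332 / 2 = 0.4666 mol
m = 0.4666 × 40.08 = 18.7 g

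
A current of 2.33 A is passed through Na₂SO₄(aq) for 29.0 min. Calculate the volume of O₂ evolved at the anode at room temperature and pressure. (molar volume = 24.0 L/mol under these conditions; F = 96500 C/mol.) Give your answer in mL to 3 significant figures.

252 mL

Charge passed = 2.33 × 1740 = 4054 C
n(e⁻) = 4054 / 96500 = 0.04201 mol
2H₂O → O₂ + 4H⁺ + 4e⁻, so n(O₂) = 0.04201 / 4 = 0.01050 mol
V = 0.01050 × 24.0 = 0.2520 L
= 252 mL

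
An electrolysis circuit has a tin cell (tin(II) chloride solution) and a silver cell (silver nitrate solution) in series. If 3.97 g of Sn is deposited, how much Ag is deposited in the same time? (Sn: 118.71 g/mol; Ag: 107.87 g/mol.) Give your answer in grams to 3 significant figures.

7.21 g

n(Sn) = 3.97 / 118.71 = 0.03344 mol
Sn²⁺ + 2e⁻ → Sn, so n(e⁻) = 2 × 0.03344 = 0.06688 mol
The cells are in series, so the same charge (and hence the same n(e⁻) = 0.06688 mol) passes through both.
Ag⁺ + e⁻ → Ag, so n(Ag) = 0.06688 mol
m(Ag) = 0.06688 × 107.87 = 7.21 g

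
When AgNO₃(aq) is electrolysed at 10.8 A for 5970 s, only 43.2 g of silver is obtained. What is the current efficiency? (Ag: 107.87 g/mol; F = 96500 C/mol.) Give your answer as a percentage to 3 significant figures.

Q = 10.8 × 5970 = 64480 C
n(e⁻) = 64480 / 96500 = 0.6682 mol
Ag⁺ + e⁻ → Ag, so theoretical n(Ag) = 0.6682 mol → 72.08 g
Efficiency = 43.2 / 72.08 = 0.5993 = 59.9%

59.9%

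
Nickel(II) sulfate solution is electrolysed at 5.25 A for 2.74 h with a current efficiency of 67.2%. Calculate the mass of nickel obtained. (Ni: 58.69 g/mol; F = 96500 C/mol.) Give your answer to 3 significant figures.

Q = 5.25 × 9864 = 51790 C
n(e⁻) = 51790 / 96500 = 0.5367 mol
Ni²⁺ + 2e⁻ → Ni, so theoretical m(Ni) = 0.2684 × 58.69 = 15.75 g
Actual mass = 67.2% × 15.75 = 10.6 g

10.6 g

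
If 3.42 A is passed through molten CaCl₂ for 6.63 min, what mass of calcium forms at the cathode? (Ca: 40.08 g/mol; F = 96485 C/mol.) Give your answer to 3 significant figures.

Q = It = 3.42 × 397.8 = 1360 C
Moles of electrons = 1360 / 96485 = 0.01410 mol
Ca²⁺ + 2e⁻ → Ca, so n(Ca) = 0.01410 / 2 = 0.007050 mol
m = 0.007050 × 40.08 = 0.283 g

0.283 g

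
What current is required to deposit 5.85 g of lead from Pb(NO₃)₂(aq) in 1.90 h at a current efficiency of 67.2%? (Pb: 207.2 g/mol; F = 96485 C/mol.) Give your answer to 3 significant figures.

1.19 A

n(Pb) = 5.85 / 207.2 = 0.02823 mol
Pb²⁺ + 2e⁻ → Pb, so n(e⁻) = 2 × 0.02823 = 0.05646 mol
Q = 0.05646 × 96485 / 0.672 = 8106 C
I = Q / t = 8106 / 6840 s = 1.19 A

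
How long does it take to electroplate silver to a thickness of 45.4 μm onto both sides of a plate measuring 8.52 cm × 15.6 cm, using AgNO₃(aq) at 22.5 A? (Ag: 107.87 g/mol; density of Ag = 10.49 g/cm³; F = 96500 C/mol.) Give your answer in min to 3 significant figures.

Plated area = 2 × 8.52 × 15.6 = 265.8 cm²
Volume = 265.8 × 45.4×10⁻⁴ cm = 1.207 cm³
m(Ag) = 1.207 × 10.49 = 12.66 g
n(Ag) = 12.66 / 107.87 = 0.1174 mol; n(e⁻) = 0.1174 mol
Q = 0.1174 × 96500 = 11330 C
t = 11330 / 22.5 = 503.6 s = 8.39 min

8.39 min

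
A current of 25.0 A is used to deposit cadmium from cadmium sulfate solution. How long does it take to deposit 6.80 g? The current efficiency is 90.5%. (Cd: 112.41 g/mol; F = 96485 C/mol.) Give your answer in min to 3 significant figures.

n(Cd) = 6.80 / 112.41 = 0.06049 mol
Cd²⁺ + 2e⁻ → Cd, so n(e⁻) = 2 × 0.06049 = 0.1210 mol
Q = 0.1210 × 96485 / 0.905 = 12900 C
t = Q / I = 12900 / 25.0 = 516.0 s = 8.60 min

8.60 min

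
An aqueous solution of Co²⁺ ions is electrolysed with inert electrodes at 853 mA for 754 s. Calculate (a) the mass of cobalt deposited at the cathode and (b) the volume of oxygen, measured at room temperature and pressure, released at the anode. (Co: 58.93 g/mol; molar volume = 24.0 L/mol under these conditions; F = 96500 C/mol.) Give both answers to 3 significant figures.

Q = 0.853 × 754 = 643.2 C; n(e⁻) = 643.2 / 96500 = 0.006665 mol
Cathode: Co²⁺ + 2e⁻ → Co → n(Co) = 0.006665/2 = 0.003333 mol → 0.196 g
Anode: 2H₂O → O₂ + 4H⁺ + 4e⁻ → n(O₂) = 0.006665/4 = 0.001666 mol → 0.0400 L

0.196 g Co; 0.0400 L O₂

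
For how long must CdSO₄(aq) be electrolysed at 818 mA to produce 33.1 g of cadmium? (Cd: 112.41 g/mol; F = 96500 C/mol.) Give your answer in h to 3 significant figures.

19.3 h

n(Cd) = 33.1 / 112.41 = 0.2945 mol
Cd²⁺ + 2e⁻ → Cd, so n(e⁻) = 2 × 0.2945 = 0.5890 mol
Q = 0.5890 × 96500 = 56840 C
t = Q / I = 56840 / 0.818 = 69490 s = 19.3 h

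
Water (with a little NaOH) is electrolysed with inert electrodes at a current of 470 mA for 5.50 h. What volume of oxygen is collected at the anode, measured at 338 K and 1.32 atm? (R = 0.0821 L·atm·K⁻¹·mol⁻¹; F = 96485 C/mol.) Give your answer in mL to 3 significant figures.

Charge passed = 0.470 × 19800 = 9306 C
n(e⁻) = Q/F = 9306/96485 = 0.09645 mol
2H₂O → O₂ + 4H⁺ + 4e⁻, so n(O₂) = 0.09645 / 4 = 0.02411 mol
V = nRT/P = 0.02411 × 0.0821 × 338 / 1.32 = 0.5069 L
= 507 mL

507 mL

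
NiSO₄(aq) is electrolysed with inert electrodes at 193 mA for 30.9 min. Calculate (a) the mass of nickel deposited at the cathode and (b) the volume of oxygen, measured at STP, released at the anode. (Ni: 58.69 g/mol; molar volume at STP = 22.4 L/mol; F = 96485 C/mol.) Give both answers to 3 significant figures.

Q = 0.193 × 1854 = 357.8 C; n(e⁻) = 357.8 / 96485 = 0.003708 mol
Cathode: Ni²⁺ + 2e⁻ → Ni → n(Ni) = 0.003708/2 = 0.001854 mol → 0.109 g
Anode: 2H₂O → O₂ + 4H⁺ + 4e⁻ → n(O₂) = 0.003708/4 = 9.270×10^-4 mol → 0.0208 L

0.109 g Ni; 0.0208 L O₂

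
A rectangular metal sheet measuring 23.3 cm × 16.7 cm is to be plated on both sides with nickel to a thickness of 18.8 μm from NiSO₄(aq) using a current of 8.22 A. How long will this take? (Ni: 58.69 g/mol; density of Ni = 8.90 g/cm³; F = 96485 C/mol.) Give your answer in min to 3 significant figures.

86.8 min

Plated area = 2 × 23.3 × 16.7 = 778.2 cm²
Volume = 778.2 × 18.8×10⁻⁴ cm = 1.463 cm³
m(Ni) = 1.463 × 8.90 = 13.02 g
n(Ni) = 13.02 / 58.69 = 0.2218 mol; n(e⁻) = 2 × 0.2218 = 0.4436 mol
Q = 0.4436 × 96485 = 42800 C
t = 42800 / 8.22 = 5207 s = 86.8 min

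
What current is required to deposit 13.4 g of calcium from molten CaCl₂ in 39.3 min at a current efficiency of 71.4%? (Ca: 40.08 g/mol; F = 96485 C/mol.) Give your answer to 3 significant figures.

38.3 A

n(Ca) = 13.4 / 40.08 = 0.3343 mol
Ca²⁺ + 2e⁻ → Ca, so n(e⁻) = 2 × 0.3343 = 0.6686 mol
Q = 0.6686 × 96485 / 0.714 = 90350 C
I = Q / t = 90350 / 2358 s = 38.3 A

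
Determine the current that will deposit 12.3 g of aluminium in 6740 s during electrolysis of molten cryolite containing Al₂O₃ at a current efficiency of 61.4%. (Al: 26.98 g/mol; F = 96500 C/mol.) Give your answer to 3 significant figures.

31.9 A

n(Al) = 12.3 / 26.98 = 0.4559 mol
Al³⁺ + 3e⁻ → Al, so n(e⁻) = 3 × 0.4559 = 1.368 mol
Q = 1.368 × 96500 / 0.614 = 2.150×10^5 C
I = Q / t = 2.150×10^5 / 6740 s = 31.9 A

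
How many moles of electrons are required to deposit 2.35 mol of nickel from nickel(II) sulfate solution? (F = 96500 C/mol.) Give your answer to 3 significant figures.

Ni²⁺ + 2e⁻ → Ni, so n(e⁻) = 2 × 2.35 = 4.700 mol

4.70 mol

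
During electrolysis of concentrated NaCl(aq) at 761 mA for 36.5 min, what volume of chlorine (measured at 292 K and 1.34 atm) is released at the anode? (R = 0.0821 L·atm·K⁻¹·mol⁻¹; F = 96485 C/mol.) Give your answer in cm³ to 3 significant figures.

155 cm³

Q = 0.761 A × 2190 s = 1667 C
Moles of electrons = 1667 / 96485 = 0.01728 mol
2Cl⁻ → Cl₂ + 2e⁻, so n(Cl₂) = 0.01728 / 2 = 0.008640 mol
V = nRT/P = 0.008640 × 0.0821 × 292 / 1.34 = 0.1546 L
= 155 cm³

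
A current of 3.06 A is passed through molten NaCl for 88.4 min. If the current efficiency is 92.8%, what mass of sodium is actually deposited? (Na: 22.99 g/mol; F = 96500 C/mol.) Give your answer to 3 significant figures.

3.59 g

Q = 3.06 × 5304 = 16230 C
n(e⁻) = 16230 / 96500 = 0.1682 mol
Na⁺ + e⁻ → Na, so theoretical m(Na) = 0.1682 × 22.99 = 3.867 g
Actual mass = 92.8% × 3.867 = 3.59 g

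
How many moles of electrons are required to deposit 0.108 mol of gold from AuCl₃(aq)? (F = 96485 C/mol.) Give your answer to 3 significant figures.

Au³⁺ + 3e⁻ → Au, so n(e⁻) = 3 × 0.108 = 0.3240 mol

0.324 mol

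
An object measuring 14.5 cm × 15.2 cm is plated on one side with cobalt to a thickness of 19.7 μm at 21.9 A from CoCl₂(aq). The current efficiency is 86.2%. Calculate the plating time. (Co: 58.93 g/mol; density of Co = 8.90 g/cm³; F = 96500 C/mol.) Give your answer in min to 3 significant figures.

Plated area = 14.5 × 15.2 = 220.4 cm²
Volume = 220.4 × 19.7×10⁻⁴ cm = 0.4342 cm³
m(Co) = 0.4342 × 8.90 = 3.864 g
n(Co) = 3.864 / 58.93 = 0.06557 mol; n(e⁻) = 2 × 0.06557 = 0.1311 mol
Q = 0.1311 × 96500 / 0.862 = 14680 C
t = 14680 / 21.9 = 670.3 s = 11.2 min

11.2 min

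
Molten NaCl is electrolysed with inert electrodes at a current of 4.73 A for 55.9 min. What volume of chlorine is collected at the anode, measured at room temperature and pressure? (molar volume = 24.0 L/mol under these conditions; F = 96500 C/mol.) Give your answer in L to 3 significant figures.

Q = It = 4.73 × 3354 = 15860 C
n(e⁻) = Q/F = 15860/96500 = 0.1644 mol
2Cl⁻ → Cl₂ + 2e⁻, so n(Cl₂) = 0.1644 / 2 = 0.08220 mol
V = 0.08220 × 24.0 = 1.973 L

1.97 L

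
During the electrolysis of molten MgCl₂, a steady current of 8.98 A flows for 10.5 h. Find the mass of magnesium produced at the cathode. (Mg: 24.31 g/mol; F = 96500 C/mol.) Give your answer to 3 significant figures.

Q = 8.98 A × 37800 s = 3.394×10^5 C
n(e⁻) = 3.394×10^5 / 96500 = 3.517 mol
Mg²⁺ + 2e⁻ → Mg, so n(Mg) = 3.517 / 2 = 1.759 mol
m = 1.759 × 24.31 = 42.8 g

42.8 g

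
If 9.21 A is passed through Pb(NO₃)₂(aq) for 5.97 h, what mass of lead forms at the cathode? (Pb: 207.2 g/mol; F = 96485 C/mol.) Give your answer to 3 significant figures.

213 g

Q = 9.21 A × 21492 s = 1.979×10^5 C
Moles of electrons = 1.979×10^5 / 96485 = 2.051 mol
Pb²⁺ + 2e⁻ → Pb, so n(Pb) = 2.051 / 2 = 1.026 mol
m = 1.026 × 207.2 = 213 g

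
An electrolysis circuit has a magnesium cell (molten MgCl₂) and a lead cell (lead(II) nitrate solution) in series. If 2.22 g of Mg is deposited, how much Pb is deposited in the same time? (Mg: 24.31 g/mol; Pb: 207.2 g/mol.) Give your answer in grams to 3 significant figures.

18.9 g

n(Mg) = 2.22 / 24.31 = 0.09132 mol
Mg²⁺ + 2e⁻ → Mg, so n(e⁻) = 2 × 0.09132 = 0.1826 mol
Since the cells are in series, n(e⁻) in the Pb cell is also 0.1826 mol.
Pb²⁺ + 2e⁻ → Pb, so n(Pb) = 0.1826 / 2 = 0.09130 mol
m(Pb) = 0.09130 × 207.2 = 18.9 g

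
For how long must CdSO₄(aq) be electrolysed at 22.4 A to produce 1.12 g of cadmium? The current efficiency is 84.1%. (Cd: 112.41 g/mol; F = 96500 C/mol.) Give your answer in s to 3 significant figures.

n(Cd) = 1.12 / 112.41 = 0.009964 mol
Cd²⁺ + 2e⁻ → Cd, so n(e⁻) = 2 × 0.009964 = 0.01993 mol
Q = 0.01993 × 96500 / 0.841 = 2287 C
t = Q / I = 2287 / 22.4 = 102.1 s

102 s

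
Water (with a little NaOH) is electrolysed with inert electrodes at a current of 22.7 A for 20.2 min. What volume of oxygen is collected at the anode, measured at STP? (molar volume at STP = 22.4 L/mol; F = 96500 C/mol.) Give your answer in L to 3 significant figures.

Q = 22.7 A × 1212 s = 27510 C
Moles of electrons = 27510 / 96500 = 0.2851 mol
2H₂O → O₂ + 4H⁺ + 4e⁻, so n(O₂) = 0.2851 / 4 = 0.07128 mol
V = 0.07128 × 22.4 = 1.597 L

1.60 L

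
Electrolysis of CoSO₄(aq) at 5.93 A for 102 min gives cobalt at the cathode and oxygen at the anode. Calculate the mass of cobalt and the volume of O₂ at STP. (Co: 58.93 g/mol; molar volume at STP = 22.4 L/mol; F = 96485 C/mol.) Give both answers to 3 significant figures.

11.1 g Co; 2.11 L O₂

Q = 5.93 × 6120 = 36290 C; n(e⁻) = 36290 / 96485 = 0.3761 mol
Cathode: Co²⁺ + 2e⁻ → Co → n(Co) = 0.3761/2 = 0.1881 mol → 11.1 g
Anode: 2H₂O → O₂ + 4H⁺ + 4e⁻ → n(O₂) = 0.3761/4 = 0.09403 mol → 2.11 L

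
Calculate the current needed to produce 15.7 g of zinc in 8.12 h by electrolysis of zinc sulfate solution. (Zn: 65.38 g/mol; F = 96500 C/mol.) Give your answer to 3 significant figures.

n(Zn) = 15.7 / 65.38 = 0.2401 mol
Zn²⁺ + 2e⁻ → Zn, so n(e⁻) = 2 × 0.2401 = 0.4802 mol
Q = 0.4802 × 96500 = 46340 C
I = Q / t = 46340 / 29232 s = 1.59 A

1.59 A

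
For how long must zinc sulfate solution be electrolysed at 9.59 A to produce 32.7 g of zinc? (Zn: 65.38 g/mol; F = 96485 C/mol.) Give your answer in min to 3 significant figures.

n(Zn) = 32.7 / 65.38 = 0.5002 mol
Zn²⁺ + 2e⁻ → Zn, so n(e⁻) = 2 × 0.5002 = 1.000 mol
Q = 1.000 × 96485 = 96490 C
t = Q / I = 96490 / 9.59 = 10060 s = 168 min

168 min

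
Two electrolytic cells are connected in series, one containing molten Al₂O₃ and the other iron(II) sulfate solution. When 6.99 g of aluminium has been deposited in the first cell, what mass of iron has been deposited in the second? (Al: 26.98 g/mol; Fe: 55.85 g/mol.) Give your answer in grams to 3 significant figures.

21.7 g

n(Al) = 6.99 / 26.98 = 0.2591 mol
Al³⁺ + 3e⁻ → Al, so n(e⁻) = 3 × 0.2591 = 0.7773 mol
Since the cells are in series, n(e⁻) in the Fe cell is also 0.7773 mol.
Fe²⁺ + 2e⁻ → Fe, so n(Fe) = 0.7773 / 2 = 0.3887 mol
m(Fe) = 0.3887 × 55.85 = 21.7 g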